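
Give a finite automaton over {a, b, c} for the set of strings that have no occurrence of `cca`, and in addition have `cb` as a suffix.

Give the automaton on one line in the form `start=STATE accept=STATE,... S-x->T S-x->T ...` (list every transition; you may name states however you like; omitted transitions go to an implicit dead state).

start=q0 accept=q2 q0-a->q0 q0-b->q0 q0-c->q1 q1-a->q0 q1-b->q2 q1-c->q3 q2-a->q0 q2-b->q0 q2-c->q1 q3-a->q4 q3-b->q2 q3-c->q3 q4-a->q4 q4-b->q4 q4-c->q4

Run two small machines in parallel and take their product. One (4 states) tracks partial matches of the forbidden pattern `cca`; the other (3 states) tracks how much of the suffix `cb` has currently been matched. Each combined state is a pair, one component from each; accept when both components accept. Equivalent product states are then merged.
A 5-state machine:
        a   b   c  
>  q0   q0  q0  q1 
   q1   q0  q2  q3 
 * q2   q0  q0  q1 
   q3   q4  q2  q3 
   q4   q4  q4  q4 
(> = start, * = accepting)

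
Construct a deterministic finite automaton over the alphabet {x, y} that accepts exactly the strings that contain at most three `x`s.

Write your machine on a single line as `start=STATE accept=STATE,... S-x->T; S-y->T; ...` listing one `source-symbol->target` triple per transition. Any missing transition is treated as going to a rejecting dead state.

start=s0; accept=s0,s1,s2,s3; s0-x->s1; s0-y->s0; s1-x->s2; s1-y->s1; s2-x->s3; s2-y->s2; s3-x->s4; s3-y->s3; s4-x->s4; s4-y->s4

Only the number of `x`s matters, and only up to 4. Make a chain s0 → s1 → s2 → s3 → s4 advanced by each `x` (with s4 absorbing); every other symbol self-loops. The accepting set is {s0, s1, s2, s3}.
With 5 states:
        x   y  
>* s0   s1  s0 
 * s1   s2  s1 
 * s2   s3  s2 
 * s3   s4  s3 
   s4   s4  s4 
(> = start, * = accepting)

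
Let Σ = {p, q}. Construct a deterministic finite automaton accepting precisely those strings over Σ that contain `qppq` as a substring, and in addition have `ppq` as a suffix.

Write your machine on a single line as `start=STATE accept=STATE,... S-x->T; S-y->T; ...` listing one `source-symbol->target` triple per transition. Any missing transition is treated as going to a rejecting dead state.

start=A; accept=H; A-p->B; A-q->C; B-p->D; B-q->C; C-p->E; C-q->C; D-p->D; D-q->F; E-p->G; E-q->C; F-p->E; F-q->C; G-p->D; G-q->H; H-p->I; H-q->J; I-p->K; I-q->J; J-p->I; J-q->J; K-p->K; K-q->H

Run two small machines in parallel and take their product. The first has 5 states tracking whether and how much of `qppq` has been seen; the second has 4 states tracking how much of the suffix `ppq` has currently been matched. A product state is a pair (one from each), accepting exactly when both do.
       p  q 
>  A   B  C 
   B   D  C 
   C   E  C 
   D   D  F 
   E   G  C 
   F   E  C 
   G   D  H 
 * H   I  J 
   I   K  J 
   J   I  J 
   K   K  H 
(> = start, * = accepting)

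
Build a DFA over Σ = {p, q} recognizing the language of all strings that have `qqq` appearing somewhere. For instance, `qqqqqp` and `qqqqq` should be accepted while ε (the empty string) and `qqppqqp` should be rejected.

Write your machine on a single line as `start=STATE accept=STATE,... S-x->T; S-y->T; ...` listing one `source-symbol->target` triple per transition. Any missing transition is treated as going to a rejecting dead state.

States s0..s2 record the length of the longest prefix of `qqq` that matches the current input suffix. Reaching s3 means `qqq` has been seen, and we stay there forever. Accept from s3.
With 4 states:
        p   q  
>  s0   s0  s1 
   s1   s0  s2 
   s2   s0  s3 
 * s3   s3  s3 
(> = start, * = accepting)

start=s0; accept=s3; s0-p->s0; s0-q->s1; s1-p->s0; s1-q->s2; s2-p->s0; s2-q->s3; s3-p->s3; s3-q->s3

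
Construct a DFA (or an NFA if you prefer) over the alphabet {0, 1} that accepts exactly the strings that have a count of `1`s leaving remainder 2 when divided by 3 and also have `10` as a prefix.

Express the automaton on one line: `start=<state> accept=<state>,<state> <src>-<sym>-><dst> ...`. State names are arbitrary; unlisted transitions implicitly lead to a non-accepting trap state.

Handle the two conditions separately and then intersect. The first has 3 states tracking the count of `1`s modulo 3; the second has 4 states tracking whether the input so far still matches the prefix `10`. A product state is a pair (one from each), accepting exactly when both do. Minimizing collapses redundant product states.
With 6 states:
        0   1  
>  q0   q1  q2 
   q1   q1  q1 
   q2   q3  q1 
   q3   q3  q4 
 * q4   q4  q5 
   q5   q5  q3 
(> = start, * = accepting)

start=q0 accept=q4 q0-0->q1 q0-1->q2 q1-0->q1 q1-1->q1 q2-0->q3 q2-1->q1 q3-0->q3 q3-1->q4 q4-0->q4 q4-1->q5 q5-0->q5 q5-1->q3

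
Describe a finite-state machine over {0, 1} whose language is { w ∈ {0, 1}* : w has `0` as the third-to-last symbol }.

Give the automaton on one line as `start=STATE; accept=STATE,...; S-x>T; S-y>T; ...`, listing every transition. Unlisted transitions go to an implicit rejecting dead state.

start=q0; accept=q7,q8,q9,q10; q0-0>q1; q0-1>q2; q1-0>q3; q1-1>q4; q2-0>q5; q2-1>q6; q3-0>q7; q3-1>q8; q4-0>q9; q4-1>q10; q5-0>q11; q5-1>q12; q6-0>q13; q6-1>q14; q7-0>q7; q7-1>q8; q8-0>q9; q8-1>q10; q9-0>q11; q9-1>q12; q10-0>q13; q10-1>q14; q11-0>q7; q11-1>q8; q12-0>q9; q12-1>q10; q13-0>q11; q13-1>q12; q14-0>q13; q14-1>q14

A DFA must remember the last 3 symbols (since which symbol is third-to-last isn't known until the input ends). Use one state per possible window of the last ≤3 symbols; accept from those whose window starts with `0`.
With 15 states:
          0    1  
>  q0     q1   q2 
   q1     q3   q4 
   q2     q5   q6 
   q3     q7   q8 
   q4     q9  q10 
   q5    q11  q12 
   q6    q13  q14 
 * q7     q7   q8 
 * q8     q9  q10 
 * q9    q11  q12 
 * q10   q13  q14 
   q11    q7   q8 
   q12    q9  q10 
   q13   q11  q12 
   q14   q13  q14 
(> = start, * = accepting)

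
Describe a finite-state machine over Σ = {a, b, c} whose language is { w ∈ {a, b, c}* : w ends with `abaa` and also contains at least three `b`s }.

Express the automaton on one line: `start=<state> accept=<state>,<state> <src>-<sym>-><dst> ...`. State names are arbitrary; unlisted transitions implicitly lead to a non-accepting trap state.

Build one automaton per condition and run them in lockstep. One (5 states) tracks how much of the suffix `abaa` has currently been matched; the other (5 states) tracks the count of `b`s, saturating at 4. Each combined state is a pair, one component from each; accept when both components accept. Equivalent product states are then merged.
With 7 states:
        a   b   c  
>  S0   S0  S1  S0 
   S1   S1  S2  S1 
   S2   S3  S2  S2 
   S3   S3  S4  S2 
   S4   S5  S2  S2 
   S5   S6  S4  S2 
 * S6   S3  S4  S2 
(> = start, * = accepting)

start=S0 accept=S6 S0-a->S0 S0-b->S1 S0-c->S0 S1-a->S1 S1-b->S2 S1-c->S1 S2-a->S3 S2-b->S2 S2-c->S2 S3-a->S3 S3-b->S4 S3-c->S2 S4-a->S5 S4-b->S2 S4-c->S2 S5-a->S6 S5-b->S4 S5-c->S2 S6-a->S3 S6-b->S4 S6-c->S2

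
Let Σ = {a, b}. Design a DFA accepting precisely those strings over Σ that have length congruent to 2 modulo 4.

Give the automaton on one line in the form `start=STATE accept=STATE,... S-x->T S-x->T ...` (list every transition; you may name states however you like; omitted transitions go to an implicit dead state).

Only the length mod 4 matters, so use a 4-cycle: from any state, every input symbol moves to the next state, wrapping S3 back to S0. Mark S2 accepting.
A 4-state machine:
        a   b  
>  S0   S1  S1 
   S1   S2  S2 
 * S2   S3  S3 
   S3   S0  S0 
(> = start, * = accepting)

start=S0 accept=S2 S0-a->S1 S0-b->S1 S1-a->S2 S1-b->S2 S2-a->S3 S2-b->S3 S3-a->S0 S3-b->S0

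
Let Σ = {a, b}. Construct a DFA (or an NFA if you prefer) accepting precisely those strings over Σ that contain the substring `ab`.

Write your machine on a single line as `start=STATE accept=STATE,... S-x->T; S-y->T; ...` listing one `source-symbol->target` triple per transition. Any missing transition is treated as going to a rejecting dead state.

start=S0; accept=S2; S0-a->S1; S0-b->S0; S1-a->S1; S1-b->S2; S2-a->S2; S2-b->S2

States S0..S1 record the length of the longest prefix of `ab` that matches the current input suffix. Reaching S2 means `ab` has been seen, and we stay there forever. Accept from S2.
3 states suffice.
        a   b  
>  S0   S1  S0 
   S1   S1  S2 
 * S2   S2  S2 
(> = start, * = accepting)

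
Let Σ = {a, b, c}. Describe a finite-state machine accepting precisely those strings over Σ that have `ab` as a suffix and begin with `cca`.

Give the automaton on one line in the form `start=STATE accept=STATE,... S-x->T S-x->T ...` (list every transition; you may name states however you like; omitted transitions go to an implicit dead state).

Run two small machines in parallel and take their product. One (3 states) tracks how much of the suffix `ab` has currently been matched; the other (5 states) tracks whether the input so far still matches the prefix `cca`. Each combined state is a pair, one component from each; accept when both components accept. Minimizing collapses redundant product states.
7 states suffice.
        a   b   c  
>  q0   q1  q1  q2 
   q1   q1  q1  q1 
   q2   q1  q1  q3 
   q3   q4  q1  q1 
   q4   q4  q5  q6 
 * q5   q4  q6  q6 
   q6   q4  q6  q6 
(> = start, * = accepting)

start=q0 accept=q5 q0-a->q1 q0-b->q1 q0-c->q2 q1-a->q1 q1-b->q1 q1-c->q1 q2-a->q1 q2-b->q1 q2-c->q3 q3-a->q4 q3-b->q1 q3-c->q1 q4-a->q4 q4-b->q5 q4-c->q6 q5-a->q4 q5-b->q6 q5-c->q6 q6-a->q4 q6-b->q6 q6-c->q6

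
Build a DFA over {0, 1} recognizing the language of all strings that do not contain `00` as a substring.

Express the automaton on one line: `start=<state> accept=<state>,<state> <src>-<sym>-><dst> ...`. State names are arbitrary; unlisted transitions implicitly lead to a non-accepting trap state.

This is the complement of 'contains `00`'. Use the same substring-matching states — A through C holding how much of `00` has just been matched — but flip the accepting set: everything except the trap C accepts.
With 3 states:
       0  1 
>* A   B  A 
 * B   C  A 
   C   C  C 
(> = start, * = accepting)

start=A accept=A,B A-0->B A-1->A B-0->C B-1->A C-0->C C-1->C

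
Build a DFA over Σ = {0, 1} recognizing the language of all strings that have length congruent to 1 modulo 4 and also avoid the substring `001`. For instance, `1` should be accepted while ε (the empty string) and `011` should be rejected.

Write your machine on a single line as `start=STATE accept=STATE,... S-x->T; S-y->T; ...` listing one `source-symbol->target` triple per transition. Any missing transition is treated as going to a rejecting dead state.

start=q0; accept=q1,q2,q12; q0-0->q1; q0-1->q2; q1-0->q3; q1-1->q4; q2-0->q5; q2-1->q4; q3-0->q6; q3-1->q7; q4-0->q8; q4-1->q9; q5-0->q6; q5-1->q9; q6-0->q10; q6-1->q7; q7-0->q7; q7-1->q7; q8-0->q10; q8-1->q0; q9-0->q11; q9-1->q0; q10-0->q12; q10-1->q7; q11-0->q12; q11-1->q2; q12-0->q3; q12-1->q7

Run two small machines in parallel and take their product. One (4 states) tracks the input length modulo 4; the other (4 states) tracks partial matches of the forbidden pattern `001`. Each combined state is a pair, one component from each; accept when both components accept. Equivalent product states are then merged.
13 states suffice.
          0    1  
>  q0     q1   q2 
 * q1     q3   q4 
 * q2     q5   q4 
   q3     q6   q7 
   q4     q8   q9 
   q5     q6   q9 
   q6    q10   q7 
   q7     q7   q7 
   q8    q10   q0 
   q9    q11   q0 
   q10   q12   q7 
   q11   q12   q2 
 * q12    q3   q7 
(> = start, * = accepting)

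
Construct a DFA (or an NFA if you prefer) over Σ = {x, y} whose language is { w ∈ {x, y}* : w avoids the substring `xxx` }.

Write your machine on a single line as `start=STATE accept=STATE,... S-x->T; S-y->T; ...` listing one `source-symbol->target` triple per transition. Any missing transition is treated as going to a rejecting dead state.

start=S0; accept=S0,S1,S2; S0-x->S1; S0-y->S0; S1-x->S2; S1-y->S0; S2-x->S3; S2-y->S0; S3-x->S3; S3-y->S3

This is the complement of 'contains `xxx`'. Use the same substring-matching states — S0 through S3 holding how much of `xxx` has just been matched — but flip the accepting set: everything except the trap S3 accepts.
4 states suffice.
        x   y  
>* S0   S1  S0 
 * S1   S2  S0 
 * S2   S3  S0 
   S3   S3  S3 
(> = start, * = accepting)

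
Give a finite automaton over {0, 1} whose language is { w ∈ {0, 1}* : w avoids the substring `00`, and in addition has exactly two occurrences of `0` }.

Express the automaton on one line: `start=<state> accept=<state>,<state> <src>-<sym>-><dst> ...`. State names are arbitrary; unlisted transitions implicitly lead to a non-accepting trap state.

start=q0 accept=q4 q0-0->q1 q0-1->q0 q1-0->q2 q1-1->q3 q2-0->q2 q2-1->q2 q3-0->q4 q3-1->q3 q4-0->q2 q4-1->q4

Handle the two conditions separately and then intersect. The first has 3 states tracking partial matches of the forbidden pattern `00`; the second has 4 states tracking the count of `0`s, saturating at 3. A product state is a pair (one from each), accepting exactly when both do. After merging equivalent states the machine shrinks.
A 5-state machine:
        0   1  
>  q0   q1  q0 
   q1   q2  q3 
   q2   q2  q2 
   q3   q4  q3 
 * q4   q2  q4 
(> = start, * = accepting)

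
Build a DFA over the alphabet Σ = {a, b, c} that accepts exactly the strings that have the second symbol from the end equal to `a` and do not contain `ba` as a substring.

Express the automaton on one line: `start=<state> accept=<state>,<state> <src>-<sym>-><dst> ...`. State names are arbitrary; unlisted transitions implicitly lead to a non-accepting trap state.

start=q0 accept=q3,q4,q5 q0-a->q1 q0-b->q2 q0-c->q0 q1-a->q3 q1-b->q4 q1-c->q5 q2-a->q6 q2-b->q2 q2-c->q0 q3-a->q3 q3-b->q4 q3-c->q5 q4-a->q6 q4-b->q2 q4-c->q0 q5-a->q1 q5-b->q2 q5-c->q0 q6-a->q6 q6-b->q6 q6-c->q6

Build one automaton per condition and run them in lockstep. The first has 13 states tracking the last 2 symbols read; the second has 3 states tracking partial matches of the forbidden pattern `ba`. A product state is a pair (one from each), accepting exactly when both do. Minimizing collapses redundant product states.
        a   b   c  
>  q0   q1  q2  q0 
   q1   q3  q4  q5 
   q2   q6  q2  q0 
 * q3   q3  q4  q5 
 * q4   q6  q2  q0 
 * q5   q1  q2  q0 
   q6   q6  q6  q6 
(> = start, * = accepting)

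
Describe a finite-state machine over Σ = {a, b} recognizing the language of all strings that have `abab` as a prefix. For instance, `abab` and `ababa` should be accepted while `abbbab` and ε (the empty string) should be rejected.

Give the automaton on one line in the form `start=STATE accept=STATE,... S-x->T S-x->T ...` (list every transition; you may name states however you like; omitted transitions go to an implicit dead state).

start=q0 accept=q4 q0-a->q1 q0-b->q5 q1-a->q5 q1-b->q2 q2-a->q3 q2-b->q5 q3-a->q5 q3-b->q4 q4-a->q4 q4-b->q4 q5-a->q5 q5-b->q5

Walk along `abab` while the input agrees: from q0 take `a` to q1, and so on. Any deviation drops to the rejecting sink q5. Once q4 is reached the prefix is confirmed and every continuation is accepted.
6 states suffice.
        a   b  
>  q0   q1  q5 
   q1   q5  q2 
   q2   q3  q5 
   q3   q5  q4 
 * q4   q4  q4 
   q5   q5  q5 
(> = start, * = accepting)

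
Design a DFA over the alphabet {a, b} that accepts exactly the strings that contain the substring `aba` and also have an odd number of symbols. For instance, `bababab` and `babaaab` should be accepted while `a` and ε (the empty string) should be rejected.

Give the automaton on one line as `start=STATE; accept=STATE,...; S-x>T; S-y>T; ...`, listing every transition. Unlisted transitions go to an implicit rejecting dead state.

start=q0; accept=q6; q0-a>q1; q0-b>q2; q1-a>q3; q1-b>q4; q2-a>q3; q2-b>q0; q3-a>q1; q3-b>q5; q4-a>q6; q4-b>q2; q5-a>q7; q5-b>q0; q6-a>q7; q6-b>q7; q7-a>q6; q7-b>q6

Handle the two conditions separately and then intersect. The first has 4 states tracking whether and how much of `aba` has been seen; the second has 2 states tracking the input length modulo 2. A product state is a pair (one from each), accepting exactly when both do.
8 states suffice.
        a   b  
>  q0   q1  q2 
   q1   q3  q4 
   q2   q3  q0 
   q3   q1  q5 
   q4   q6  q2 
   q5   q7  q0 
 * q6   q7  q7 
   q7   q6  q6 
(> = start, * = accepting)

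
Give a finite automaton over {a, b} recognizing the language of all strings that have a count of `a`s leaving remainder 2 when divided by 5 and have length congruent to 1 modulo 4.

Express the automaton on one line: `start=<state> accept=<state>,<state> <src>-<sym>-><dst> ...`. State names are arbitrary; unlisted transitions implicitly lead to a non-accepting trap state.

Handle the two conditions separately and then intersect. The first has 5 states tracking the count of `a`s modulo 5; the second has 4 states tracking the input length modulo 4. A product state is a pair (one from each), accepting exactly when both do.
With 20 states:
          a    b  
>  S0     S1   S2 
   S1     S3   S4 
   S2     S4   S5 
   S3     S6   S7 
   S4     S7   S8 
   S5     S8   S9 
   S6    S10  S11 
   S7    S11  S12 
   S8    S12  S13 
   S9    S13   S0 
   S10    S2  S14 
   S11   S14  S15 
   S12   S15  S16 
   S13   S16   S1 
   S14    S5  S17 
   S15   S17  S18 
 * S16   S18   S3 
   S17    S9  S19 
   S18   S19   S6 
   S19    S0  S10 
(> = start, * = accepting)

start=S0 accept=S16 S0-a->S1 S0-b->S2 S1-a->S3 S1-b->S4 S2-a->S4 S2-b->S5 S3-a->S6 S3-b->S7 S4-a->S7 S4-b->S8 S5-a->S8 S5-b->S9 S6-a->S10 S6-b->S11 S7-a->S11 S7-b->S12 S8-a->S12 S8-b->S13 S9-a->S13 S9-b->S0 S10-a->S2 S10-b->S14 S11-a->S14 S11-b->S15 S12-a->S15 S12-b->S16 S13-a->S16 S13-b->S1 S14-a->S5 S14-b->S17 S15-a->S17 S15-b->S18 S16-a->S18 S16-b->S3 S17-a->S9 S17-b->S19 S18-a->S19 S18-b->S6 S19-a->S0 S19-b->S10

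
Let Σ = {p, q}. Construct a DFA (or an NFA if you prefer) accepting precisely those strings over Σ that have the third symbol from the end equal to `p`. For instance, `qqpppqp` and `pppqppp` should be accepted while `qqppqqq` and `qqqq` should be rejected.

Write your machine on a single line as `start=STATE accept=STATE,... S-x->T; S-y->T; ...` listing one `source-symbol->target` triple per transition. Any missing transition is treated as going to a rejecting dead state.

Because acceptance depends on a position counted from the end, the machine has to buffer the most recent 3 symbols. Make each state the string of the last up-to-3 symbols read; on input `x` shift the window left and append `x`. Accept when the buffered window has length 3 and begins with `p`.
15 states suffice.
          p    q  
>  S0     S1   S2 
   S1     S3   S4 
   S2     S5   S6 
   S3     S7   S8 
   S4     S9  S10 
   S5    S11  S12 
   S6    S13  S14 
 * S7     S7   S8 
 * S8     S9  S10 
 * S9    S11  S12 
 * S10   S13  S14 
   S11    S7   S8 
   S12    S9  S10 
   S13   S11  S12 
   S14   S13  S14 
(> = start, * = accepting)

start=S0; accept=S7,S8,S9,S10; S0-p->S1; S0-q->S2; S1-p->S3; S1-q->S4; S2-p->S5; S2-q->S6; S3-p->S7; S3-q->S8; S4-p->S9; S4-q->S10; S5-p->S11; S5-q->S12; S6-p->S13; S6-q->S14; S7-p->S7; S7-q->S8; S8-p->S9; S8-q->S10; S9-p->S11; S9-q->S12; S10-p->S13; S10-q->S14; S11-p->S7; S11-q->S8; S12-p->S9; S12-q->S10; S13-p->S11; S13-q->S12; S14-p->S13; S14-q->S14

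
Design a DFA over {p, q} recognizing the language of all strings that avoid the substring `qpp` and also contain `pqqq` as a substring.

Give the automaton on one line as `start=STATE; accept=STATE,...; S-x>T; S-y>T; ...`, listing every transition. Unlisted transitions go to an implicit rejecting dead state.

start=S0; accept=S7,S9; S0-p>S1; S0-q>S2; S1-p>S1; S1-q>S3; S2-p>S4; S2-q>S2; S3-p>S4; S3-q>S5; S4-p>S6; S4-q>S3; S5-p>S4; S5-q>S7; S6-p>S6; S6-q>S8; S7-p>S9; S7-q>S7; S8-p>S6; S8-q>S10; S9-p>S11; S9-q>S7; S10-p>S6; S10-q>S11; S11-p>S11; S11-q>S11

Run two small machines in parallel and take their product. The first has 4 states tracking partial matches of the forbidden pattern `qpp`; the second has 5 states tracking whether and how much of `pqqq` has been seen. A product state is a pair (one from each), accepting exactly when both do.
          p    q  
>  S0     S1   S2 
   S1     S1   S3 
   S2     S4   S2 
   S3     S4   S5 
   S4     S6   S3 
   S5     S4   S7 
   S6     S6   S8 
 * S7     S9   S7 
   S8     S6  S10 
 * S9    S11   S7 
   S10    S6  S11 
   S11   S11  S11 
(> = start, * = accepting)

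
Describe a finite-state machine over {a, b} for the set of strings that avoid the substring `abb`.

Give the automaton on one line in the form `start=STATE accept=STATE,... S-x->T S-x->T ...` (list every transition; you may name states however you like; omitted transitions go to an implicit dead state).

This is the complement of 'contains `abb`'. Use the same substring-matching states — S0 through S3 holding how much of `abb` has just been matched — but flip the accepting set: everything except the trap S3 accepts.
4 states suffice.
        a   b  
>* S0   S1  S0 
 * S1   S1  S2 
 * S2   S1  S3 
   S3   S3  S3 
(> = start, * = accepting)

start=S0 accept=S0,S1,S2 S0-a->S1 S0-b->S0 S1-a->S1 S1-b->S2 S2-a->S1 S2-b->S3 S3-a->S3 S3-b->S3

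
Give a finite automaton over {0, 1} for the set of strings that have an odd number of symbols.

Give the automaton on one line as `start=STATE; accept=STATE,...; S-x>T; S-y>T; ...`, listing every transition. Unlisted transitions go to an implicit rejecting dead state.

Only the length mod 2 matters, so use a 2-cycle: from any state, every input symbol moves to the next state, wrapping B back to A. Mark B accepting.
With 2 states:
       0  1 
>  A   B  B 
 * B   A  A 
(> = start, * = accepting)

start=A; accept=B; A-0>B; A-1>B; B-0>A; B-1>A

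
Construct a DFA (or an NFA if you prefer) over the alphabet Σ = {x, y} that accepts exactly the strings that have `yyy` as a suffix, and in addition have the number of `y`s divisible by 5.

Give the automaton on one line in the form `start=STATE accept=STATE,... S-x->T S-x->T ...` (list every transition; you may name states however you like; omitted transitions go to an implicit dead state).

start=S0 accept=S14 S0-x->S0 S0-y->S1 S1-x->S2 S1-y->S3 S2-x->S2 S2-y->S4 S3-x->S5 S3-y->S6 S4-x->S5 S4-y->S7 S5-x->S5 S5-y->S8 S6-x->S9 S6-y->S10 S7-x->S9 S7-y->S10 S8-x->S9 S8-y->S11 S9-x->S9 S9-y->S12 S10-x->S13 S10-y->S14 S11-x->S13 S11-y->S14 S12-x->S13 S12-y->S15 S13-x->S13 S13-y->S16 S14-x->S0 S14-y->S17 S15-x->S0 S15-y->S17 S16-x->S0 S16-y->S18 S17-x->S2 S17-y->S19 S18-x->S2 S18-y->S19 S19-x->S5 S19-y->S6

Build one automaton per condition and run them in lockstep. The first has 4 states tracking how much of the suffix `yyy` has currently been matched; the second has 5 states tracking the count of `y`s modulo 5. A product state is a pair (one from each), accepting exactly when both do.
With 20 states:
          x    y  
>  S0     S0   S1 
   S1     S2   S3 
   S2     S2   S4 
   S3     S5   S6 
   S4     S5   S7 
   S5     S5   S8 
   S6     S9  S10 
   S7     S9  S10 
   S8     S9  S11 
   S9     S9  S12 
   S10   S13  S14 
   S11   S13  S14 
   S12   S13  S15 
   S13   S13  S16 
 * S14    S0  S17 
   S15    S0  S17 
   S16    S0  S18 
   S17    S2  S19 
   S18    S2  S19 
   S19    S5   S6 
(> = start, * = accepting)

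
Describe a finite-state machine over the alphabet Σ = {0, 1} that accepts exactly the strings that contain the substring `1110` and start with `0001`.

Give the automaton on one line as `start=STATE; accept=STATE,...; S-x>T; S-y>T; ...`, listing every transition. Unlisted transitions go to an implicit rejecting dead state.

start=A; accept=N; A-0>B; A-1>C; B-0>D; B-1>C; C-0>E; C-1>F; D-0>G; D-1>C; E-0>E; E-1>C; F-0>E; F-1>H; G-0>E; G-1>I; H-0>J; H-1>H; I-0>K; I-1>L; J-0>J; J-1>J; K-0>K; K-1>I; L-0>K; L-1>M; M-0>N; M-1>M; N-0>N; N-1>N

Handle the two conditions separately and then intersect. The first has 5 states tracking whether and how much of `1110` has been seen; the second has 6 states tracking whether the input so far still matches the prefix `0001`. A product state is a pair (one from each), accepting exactly when both do.
With 14 states:
       0  1 
>  A   B  C 
   B   D  C 
   C   E  F 
   D   G  C 
   E   E  C 
   F   E  H 
   G   E  I 
   H   J  H 
   I   K  L 
   J   J  J 
   K   K  I 
   L   K  M 
   M   N  M 
 * N   N  N 
(> = start, * = accepting)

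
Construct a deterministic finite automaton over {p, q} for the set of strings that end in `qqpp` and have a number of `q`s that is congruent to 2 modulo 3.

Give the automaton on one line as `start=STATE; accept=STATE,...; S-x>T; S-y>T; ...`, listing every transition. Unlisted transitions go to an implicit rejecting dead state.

start=A; accept=I; A-p>A; A-q>B; B-p>C; B-q>D; C-p>C; C-q>E; D-p>F; D-q>G; E-p>H; E-q>G; F-p>I; F-q>J; G-p>K; G-q>L; H-p>H; H-q>J; I-p>H; I-q>J; J-p>A; J-q>L; K-p>M; K-q>B; L-p>N; L-q>D; M-p>A; M-q>B; N-p>O; N-q>E; O-p>C; O-q>E

Handle the two conditions separately and then intersect. The first has 5 states tracking how much of the suffix `qqpp` has currently been matched; the second has 3 states tracking the count of `q`s modulo 3. A product state is a pair (one from each), accepting exactly when both do.
A 15-state machine:
       p  q 
>  A   A  B 
   B   C  D 
   C   C  E 
   D   F  G 
   E   H  G 
   F   I  J 
   G   K  L 
   H   H  J 
 * I   H  J 
   J   A  L 
   K   M  B 
   L   N  D 
   M   A  B 
   N   O  E 
   O   C  E 
(> = start, * = accepting)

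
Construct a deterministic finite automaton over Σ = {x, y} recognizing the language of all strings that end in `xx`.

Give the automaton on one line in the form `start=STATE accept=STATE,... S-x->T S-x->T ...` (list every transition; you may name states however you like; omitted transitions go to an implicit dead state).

Remember how much of `xx` the current input suffix matches. State q0 means no match yet; q1 means the last symbol is `x`; q2 means the last 2 symbols are `xx`. Only q2 accepts. On a mismatch, fall back to the longest proper suffix that is still a prefix of `xx`.
        x   y  
>  q0   q1  q0 
   q1   q2  q0 
 * q2   q2  q0 
(> = start, * = accepting)

start=q0 accept=q2 q0-x->q1 q0-y->q0 q1-x->q2 q1-y->q0 q2-x->q2 q2-y->q0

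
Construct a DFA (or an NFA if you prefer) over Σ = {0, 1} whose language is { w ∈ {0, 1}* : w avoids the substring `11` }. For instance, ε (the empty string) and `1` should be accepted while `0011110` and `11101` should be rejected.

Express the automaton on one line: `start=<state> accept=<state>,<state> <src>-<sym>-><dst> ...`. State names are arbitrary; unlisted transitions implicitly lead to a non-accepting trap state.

start=q0 accept=q0,q1 q0-0->q0 q0-1->q1 q1-0->q0 q1-1->q2 q2-0->q2 q2-1->q2

This is the complement of 'contains `11`'. Use the same substring-matching states — q0 through q2 holding how much of `11` has just been matched — but flip the accepting set: everything except the trap q2 accepts.
A 3-state machine:
        0   1  
>* q0   q0  q1 
 * q1   q0  q2 
   q2   q2  q2 
(> = start, * = accepting)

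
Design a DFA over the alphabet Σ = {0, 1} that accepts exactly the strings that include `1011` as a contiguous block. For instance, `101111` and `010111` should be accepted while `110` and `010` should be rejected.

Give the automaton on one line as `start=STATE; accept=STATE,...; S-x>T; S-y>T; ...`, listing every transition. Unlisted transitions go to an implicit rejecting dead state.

Track how much of `1011` has been matched so far: state q0 is no progress, q4 is the absorbing accept state reached once `1011` has occurred. Intermediate states record partial matches; on a mismatch, fall back to the longest reusable overlap.
5 states suffice.
        0   1  
>  q0   q0  q1 
   q1   q2  q1 
   q2   q0  q3 
   q3   q2  q4 
 * q4   q4  q4 
(> = start, * = accepting)

start=q0; accept=q4; q0-0>q0; q0-1>q1; q1-0>q2; q1-1>q1; q2-0>q0; q2-1>q3; q3-0>q2; q3-1>q4; q4-0>q4; q4-1>q4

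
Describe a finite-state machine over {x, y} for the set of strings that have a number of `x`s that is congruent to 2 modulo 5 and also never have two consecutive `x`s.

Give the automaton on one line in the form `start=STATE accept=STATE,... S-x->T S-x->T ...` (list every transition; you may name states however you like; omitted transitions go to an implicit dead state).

start=q0 accept=q5,q7 q0-x->q1 q0-y->q0 q1-x->q2 q1-y->q3 q2-x->q4 q2-y->q2 q3-x->q5 q3-y->q3 q4-x->q6 q4-y->q4 q5-x->q4 q5-y->q7 q6-x->q8 q6-y->q6 q7-x->q9 q7-y->q7 q8-x->q10 q8-y->q8 q9-x->q6 q9-y->q11 q10-x->q2 q10-y->q10 q11-x->q12 q11-y->q11 q12-x->q8 q12-y->q13 q13-x->q14 q13-y->q13 q14-x->q10 q14-y->q0

Handle the two conditions separately and then intersect. The first has 5 states tracking the count of `x`s modulo 5; the second has 3 states tracking partial matches of the forbidden pattern `xx`. A product state is a pair (one from each), accepting exactly when both do.
With 15 states:
          x    y  
>  q0     q1   q0 
   q1     q2   q3 
   q2     q4   q2 
   q3     q5   q3 
   q4     q6   q4 
 * q5     q4   q7 
   q6     q8   q6 
 * q7     q9   q7 
   q8    q10   q8 
   q9     q6  q11 
   q10    q2  q10 
   q11   q12  q11 
   q12    q8  q13 
   q13   q14  q13 
   q14   q10   q0 
(> = start, * = accepting)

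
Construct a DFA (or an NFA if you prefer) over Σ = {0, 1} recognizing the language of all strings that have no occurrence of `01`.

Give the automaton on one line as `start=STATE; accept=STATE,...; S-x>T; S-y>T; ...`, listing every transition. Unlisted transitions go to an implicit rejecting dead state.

This is the complement of 'contains `01`'. Use the same substring-matching states — A through C holding how much of `01` has just been matched — but flip the accepting set: everything except the trap C accepts.
3 states suffice.
       0  1 
>* A   B  A 
 * B   B  C 
   C   C  C 
(> = start, * = accepting)

start=A; accept=A,B; A-0>B; A-1>A; B-0>B; B-1>C; C-0>C; C-1>C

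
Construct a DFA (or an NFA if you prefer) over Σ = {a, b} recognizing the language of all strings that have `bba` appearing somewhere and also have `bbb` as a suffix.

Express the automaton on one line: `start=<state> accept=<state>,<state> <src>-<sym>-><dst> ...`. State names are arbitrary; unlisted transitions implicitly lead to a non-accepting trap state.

Run two small machines in parallel and take their product. One (4 states) tracks whether and how much of `bba` has been seen; the other (4 states) tracks how much of the suffix `bbb` has currently been matched. Each combined state is a pair, one component from each; accept when both components accept. Minimizing collapses redundant product states.
A 7-state machine:
        a   b  
>  q0   q0  q1 
   q1   q0  q2 
   q2   q3  q2 
   q3   q3  q4 
   q4   q3  q5 
   q5   q3  q6 
 * q6   q3  q6 
(> = start, * = accepting)

start=q0 accept=q6 q0-a->q0 q0-b->q1 q1-a->q0 q1-b->q2 q2-a->q3 q2-b->q2 q3-a->q3 q3-b->q4 q4-a->q3 q4-b->q5 q5-a->q3 q5-b->q6 q6-a->q3 q6-b->q6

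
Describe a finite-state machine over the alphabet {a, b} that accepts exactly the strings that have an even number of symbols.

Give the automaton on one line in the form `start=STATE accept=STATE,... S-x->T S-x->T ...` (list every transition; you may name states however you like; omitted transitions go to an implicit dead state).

start=s0 accept=s0 s0-a->s1 s0-b->s1 s1-a->s0 s1-b->s0

Only the length mod 2 matters, so use a 2-cycle: from any state, every input symbol moves to the next state, wrapping s1 back to s0. Mark s0 accepting.
        a   b  
>* s0   s1  s1 
   s1   s0  s0 
(> = start, * = accepting)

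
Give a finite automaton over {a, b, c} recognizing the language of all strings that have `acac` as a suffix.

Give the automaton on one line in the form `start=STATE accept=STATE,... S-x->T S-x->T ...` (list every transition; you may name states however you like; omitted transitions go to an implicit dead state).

Let each state record the length of the longest suffix of the input read so far that is also a prefix of `acac`. s1 means the last symbol is `a`; s2 means the last 2 symbols are `ac`; s3 means the last 3 symbols are `aca`; s4 means the last 4 symbols are `acac`. Accept only at s4, where the string currently ends in `acac`.
5 states suffice.
        a   b   c  
>  s0   s1  s0  s0 
   s1   s1  s0  s2 
   s2   s3  s0  s0 
   s3   s1  s0  s4 
 * s4   s3  s0  s0 
(> = start, * = accepting)

start=s0 accept=s4 s0-a->s1 s0-b->s0 s0-c->s0 s1-a->s1 s1-b->s0 s1-c->s2 s2-a->s3 s2-b->s0 s2-c->s0 s3-a->s1 s3-b->s0 s3-c->s4 s4-a->s3 s4-b->s0 s4-c->s0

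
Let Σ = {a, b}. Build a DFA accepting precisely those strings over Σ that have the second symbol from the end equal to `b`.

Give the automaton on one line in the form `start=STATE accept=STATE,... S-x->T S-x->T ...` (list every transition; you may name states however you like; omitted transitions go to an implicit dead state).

Because acceptance depends on a position counted from the end, the machine has to buffer the most recent 2 symbols. Make each state the string of the last up-to-2 symbols read; on input `x` shift the window left and append `x`. Accept when the buffered window has length 2 and begins with `b`.
A 7-state machine:
        a   b  
>  s0   s1  s2 
   s1   s3  s4 
   s2   s5  s6 
   s3   s3  s4 
   s4   s5  s6 
 * s5   s3  s4 
 * s6   s5  s6 
(> = start, * = accepting)

start=s0 accept=s5,s6 s0-a->s1 s0-b->s2 s1-a->s3 s1-b->s4 s2-a->s5 s2-b->s6 s3-a->s3 s3-b->s4 s4-a->s5 s4-b->s6 s5-a->s3 s5-b->s4 s6-a->s5 s6-b->s6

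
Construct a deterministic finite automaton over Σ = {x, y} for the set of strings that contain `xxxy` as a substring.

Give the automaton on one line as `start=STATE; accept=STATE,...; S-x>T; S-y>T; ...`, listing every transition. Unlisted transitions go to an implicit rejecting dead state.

start=q0; accept=q4; q0-x>q1; q0-y>q0; q1-x>q2; q1-y>q0; q2-x>q3; q2-y>q0; q3-x>q3; q3-y>q4; q4-x>q4; q4-y>q4

Track how much of `xxxy` has been matched so far: state q0 is no progress, q4 is the absorbing accept state reached once `xxxy` has occurred. Intermediate states record partial matches; on a mismatch, fall back to the longest reusable overlap.
        x   y  
>  q0   q1  q0 
   q1   q2  q0 
   q2   q3  q0 
   q3   q3  q4 
 * q4   q4  q4 
(> = start, * = accepting)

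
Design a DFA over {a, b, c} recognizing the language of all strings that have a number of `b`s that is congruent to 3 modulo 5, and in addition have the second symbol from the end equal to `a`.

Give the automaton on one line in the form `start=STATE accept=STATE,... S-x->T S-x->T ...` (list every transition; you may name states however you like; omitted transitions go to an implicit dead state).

Build one automaton per condition and run them in lockstep. One (5 states) tracks the count of `b`s modulo 5; the other (13 states) tracks the last 2 symbols read. Each combined state is a pair, one component from each; accept when both components accept. After merging equivalent states the machine shrinks.
A 9-state machine:
        a   b   c  
>  q0   q0  q1  q0 
   q1   q1  q2  q1 
   q2   q3  q4  q2 
   q3   q3  q5  q2 
   q4   q6  q7  q4 
 * q5   q6  q7  q4 
   q6   q8  q7  q5 
   q7   q7  q0  q7 
 * q8   q8  q7  q5 
(> = start, * = accepting)

start=q0 accept=q5,q8 q0-a->q0 q0-b->q1 q0-c->q0 q1-a->q1 q1-b->q2 q1-c->q1 q2-a->q3 q2-b->q4 q2-c->q2 q3-a->q3 q3-b->q5 q3-c->q2 q4-a->q6 q4-b->q7 q4-c->q4 q5-a->q6 q5-b->q7 q5-c->q4 q6-a->q8 q6-b->q7 q6-c->q5 q7-a->q7 q7-b->q0 q7-c->q7 q8-a->q8 q8-b->q7 q8-c->q5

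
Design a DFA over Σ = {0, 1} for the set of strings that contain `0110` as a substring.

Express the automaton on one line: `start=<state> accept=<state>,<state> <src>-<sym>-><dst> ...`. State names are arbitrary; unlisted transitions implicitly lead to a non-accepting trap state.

start=s0 accept=s4 s0-0->s1 s0-1->s0 s1-0->s1 s1-1->s2 s2-0->s1 s2-1->s3 s3-0->s4 s3-1->s0 s4-0->s4 s4-1->s4

States s0..s3 record the length of the longest prefix of `0110` that matches the current input suffix. Reaching s4 means `0110` has been seen, and we stay there forever. Accept from s4.
A 5-state machine:
        0   1  
>  s0   s1  s0 
   s1   s1  s2 
   s2   s1  s3 
   s3   s4  s0 
 * s4   s4  s4 
(> = start, * = accepting)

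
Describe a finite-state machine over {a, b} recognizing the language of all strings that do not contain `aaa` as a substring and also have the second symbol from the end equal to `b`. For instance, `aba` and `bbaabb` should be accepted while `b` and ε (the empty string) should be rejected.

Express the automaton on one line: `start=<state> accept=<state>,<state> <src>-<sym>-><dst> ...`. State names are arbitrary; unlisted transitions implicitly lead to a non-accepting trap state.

Handle the two conditions separately and then intersect. The first has 4 states tracking partial matches of the forbidden pattern `aaa`; the second has 7 states tracking the last 2 symbols read. A product state is a pair (one from each), accepting exactly when both do. Minimizing collapses redundant product states.
A 7-state machine:
        a   b  
>  q0   q1  q2 
   q1   q3  q2 
   q2   q4  q5 
   q3   q6  q2 
 * q4   q3  q2 
 * q5   q4  q5 
   q6   q6  q6 
(> = start, * = accepting)

start=q0 accept=q4,q5 q0-a->q1 q0-b->q2 q1-a->q3 q1-b->q2 q2-a->q4 q2-b->q5 q3-a->q6 q3-b->q2 q4-a->q3 q4-b->q2 q5-a->q4 q5-b->q5 q6-a->q6 q6-b->q6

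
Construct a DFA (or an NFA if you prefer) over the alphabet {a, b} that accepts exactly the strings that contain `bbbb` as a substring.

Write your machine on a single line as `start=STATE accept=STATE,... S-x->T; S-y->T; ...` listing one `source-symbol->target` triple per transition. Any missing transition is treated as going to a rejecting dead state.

States q0..q3 record the length of the longest prefix of `bbbb` that matches the current input suffix. Reaching q4 means `bbbb` has been seen, and we stay there forever. Accept from q4.
5 states suffice.
        a   b  
>  q0   q0  q1 
   q1   q0  q2 
   q2   q0  q3 
   q3   q0  q4 
 * q4   q4  q4 
(> = start, * = accepting)

start=q0; accept=q4; q0-a->q0; q0-b->q1; q1-a->q0; q1-b->q2; q2-a->q0; q2-b->q3; q3-a->q0; q3-b->q4; q4-a->q4; q4-b->q4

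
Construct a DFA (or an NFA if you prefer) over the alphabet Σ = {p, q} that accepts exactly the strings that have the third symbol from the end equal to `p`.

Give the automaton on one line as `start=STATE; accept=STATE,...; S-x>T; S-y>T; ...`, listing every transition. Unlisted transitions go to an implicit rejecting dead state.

Because acceptance depends on a position counted from the end, the machine has to buffer the most recent 3 symbols. Make each state the string of the last up-to-3 symbols read; on input `x` shift the window left and append `x`. Accept when the buffered window has length 3 and begins with `p`.
15 states suffice.
          p    q  
>  S0     S1   S2 
   S1     S3   S4 
   S2     S5   S6 
   S3     S7   S8 
   S4     S9  S10 
   S5    S11  S12 
   S6    S13  S14 
 * S7     S7   S8 
 * S8     S9  S10 
 * S9    S11  S12 
 * S10   S13  S14 
   S11    S7   S8 
   S12    S9  S10 
   S13   S11  S12 
   S14   S13  S14 
(> = start, * = accepting)

start=S0; accept=S7,S8,S9,S10; S0-p>S1; S0-q>S2; S1-p>S3; S1-q>S4; S2-p>S5; S2-q>S6; S3-p>S7; S3-q>S8; S4-p>S9; S4-q>S10; S5-p>S11; S5-q>S12; S6-p>S13; S6-q>S14; S7-p>S7; S7-q>S8; S8-p>S9; S8-q>S10; S9-p>S11; S9-q>S12; S10-p>S13; S10-q>S14; S11-p>S7; S11-q>S8; S12-p>S9; S12-q>S10; S13-p>S11; S13-q>S12; S14-p>S13; S14-q>S14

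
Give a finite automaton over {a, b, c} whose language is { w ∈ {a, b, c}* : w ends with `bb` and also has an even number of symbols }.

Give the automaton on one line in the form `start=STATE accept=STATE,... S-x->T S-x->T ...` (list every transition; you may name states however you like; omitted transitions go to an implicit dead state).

start=S0 accept=S3 S0-a->S1 S0-b->S2 S0-c->S1 S1-a->S0 S1-b->S0 S1-c->S0 S2-a->S0 S2-b->S3 S2-c->S0 S3-a->S1 S3-b->S2 S3-c->S1

Handle the two conditions separately and then intersect. The first has 3 states tracking how much of the suffix `bb` has currently been matched; the second has 2 states tracking the input length modulo 2. A product state is a pair (one from each), accepting exactly when both do. After merging equivalent states the machine shrinks.
With 4 states:
        a   b   c  
>  S0   S1  S2  S1 
   S1   S0  S0  S0 
   S2   S0  S3  S0 
 * S3   S1  S2  S1 
(> = start, * = accepting)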